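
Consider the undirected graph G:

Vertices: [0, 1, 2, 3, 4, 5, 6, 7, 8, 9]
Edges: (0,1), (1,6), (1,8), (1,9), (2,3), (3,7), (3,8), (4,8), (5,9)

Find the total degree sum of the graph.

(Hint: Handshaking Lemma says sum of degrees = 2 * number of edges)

Count edges: 9 edges.
By Handshaking Lemma: sum of degrees = 2 * 9 = 18.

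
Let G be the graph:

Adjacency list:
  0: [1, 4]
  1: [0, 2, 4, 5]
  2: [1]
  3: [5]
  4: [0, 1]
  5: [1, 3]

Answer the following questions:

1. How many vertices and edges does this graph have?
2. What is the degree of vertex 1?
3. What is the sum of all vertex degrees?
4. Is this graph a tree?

Count: 6 vertices, 6 edges.
Vertex 1 has neighbors [0, 2, 4, 5], degree = 4.
Handshaking lemma: 2 * 6 = 12.
A tree on 6 vertices has 5 edges. This graph has 6 edges (1 extra). Not a tree.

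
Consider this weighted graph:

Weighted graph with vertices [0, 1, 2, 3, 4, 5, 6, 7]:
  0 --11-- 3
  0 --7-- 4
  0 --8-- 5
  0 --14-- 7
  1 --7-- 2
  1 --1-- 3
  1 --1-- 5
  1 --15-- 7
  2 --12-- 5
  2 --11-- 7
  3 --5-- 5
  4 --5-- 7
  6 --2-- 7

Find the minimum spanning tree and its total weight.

Applying Kruskal's algorithm (sort edges by weight, add if no cycle):
  Add (1,3) w=1
  Add (1,5) w=1
  Add (6,7) w=2
  Skip (3,5) w=5 (creates cycle)
  Add (4,7) w=5
  Add (0,4) w=7
  Add (1,2) w=7
  Add (0,5) w=8
  Skip (0,3) w=11 (creates cycle)
  Skip (2,7) w=11 (creates cycle)
  Skip (2,5) w=12 (creates cycle)
  Skip (0,7) w=14 (creates cycle)
  Skip (1,7) w=15 (creates cycle)
MST weight = 31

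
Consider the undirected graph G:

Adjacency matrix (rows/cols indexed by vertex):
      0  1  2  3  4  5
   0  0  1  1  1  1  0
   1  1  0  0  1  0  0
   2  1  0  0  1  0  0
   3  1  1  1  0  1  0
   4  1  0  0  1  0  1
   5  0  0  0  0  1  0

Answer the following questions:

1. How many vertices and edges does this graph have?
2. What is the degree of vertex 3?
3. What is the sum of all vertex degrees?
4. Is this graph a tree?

Count: 6 vertices, 8 edges.
Vertex 3 has neighbors [0, 1, 2, 4], degree = 4.
Handshaking lemma: 2 * 8 = 16.
A tree on 6 vertices has 5 edges. This graph has 8 edges (3 extra). Not a tree.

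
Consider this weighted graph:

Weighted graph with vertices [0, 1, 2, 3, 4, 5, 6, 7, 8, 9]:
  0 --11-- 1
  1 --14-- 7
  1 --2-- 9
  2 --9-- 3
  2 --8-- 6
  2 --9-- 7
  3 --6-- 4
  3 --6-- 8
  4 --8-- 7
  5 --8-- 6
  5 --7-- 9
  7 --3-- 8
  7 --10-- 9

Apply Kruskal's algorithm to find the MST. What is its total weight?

Applying Kruskal's algorithm (sort edges by weight, add if no cycle):
  Add (1,9) w=2
  Add (7,8) w=3
  Add (3,4) w=6
  Add (3,8) w=6
  Add (5,9) w=7
  Add (2,6) w=8
  Skip (4,7) w=8 (creates cycle)
  Add (5,6) w=8
  Add (2,7) w=9
  Skip (2,3) w=9 (creates cycle)
  Skip (7,9) w=10 (creates cycle)
  Add (0,1) w=11
  Skip (1,7) w=14 (creates cycle)
MST weight = 60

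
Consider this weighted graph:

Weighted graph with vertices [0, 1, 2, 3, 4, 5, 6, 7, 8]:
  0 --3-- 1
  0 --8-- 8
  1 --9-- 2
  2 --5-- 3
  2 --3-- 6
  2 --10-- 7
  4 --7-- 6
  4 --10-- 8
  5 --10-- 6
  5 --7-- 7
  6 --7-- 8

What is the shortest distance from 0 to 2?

Using Dijkstra's algorithm from vertex 0:
Shortest path: 0 -> 1 -> 2
Total weight: 3 + 9 = 12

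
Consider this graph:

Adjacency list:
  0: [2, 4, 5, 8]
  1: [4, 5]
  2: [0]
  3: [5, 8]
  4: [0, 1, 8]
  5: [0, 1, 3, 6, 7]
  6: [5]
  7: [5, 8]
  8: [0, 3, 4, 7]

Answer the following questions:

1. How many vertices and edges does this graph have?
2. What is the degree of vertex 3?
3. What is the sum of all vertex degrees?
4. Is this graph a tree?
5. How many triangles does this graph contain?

Count: 9 vertices, 12 edges.
Vertex 3 has neighbors [5, 8], degree = 2.
Handshaking lemma: 2 * 12 = 24.
A tree on 9 vertices has 8 edges. This graph has 12 edges (4 extra). Not a tree.
Number of triangles = 1.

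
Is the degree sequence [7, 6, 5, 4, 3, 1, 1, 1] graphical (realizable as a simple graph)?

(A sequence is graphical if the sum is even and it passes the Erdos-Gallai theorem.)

Sum of degrees = 28. Sum is even but fails Erdos-Gallai. The sequence is NOT graphical.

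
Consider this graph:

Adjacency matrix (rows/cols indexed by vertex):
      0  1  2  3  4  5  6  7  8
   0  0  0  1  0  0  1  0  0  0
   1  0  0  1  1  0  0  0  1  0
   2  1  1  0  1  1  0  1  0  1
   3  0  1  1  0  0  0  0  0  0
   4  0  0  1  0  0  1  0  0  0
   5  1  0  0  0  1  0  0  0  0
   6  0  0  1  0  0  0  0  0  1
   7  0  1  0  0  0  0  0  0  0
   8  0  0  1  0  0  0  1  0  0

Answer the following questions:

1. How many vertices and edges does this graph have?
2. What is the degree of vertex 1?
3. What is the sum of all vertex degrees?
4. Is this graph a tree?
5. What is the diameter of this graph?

Count: 9 vertices, 11 edges.
Vertex 1 has neighbors [2, 3, 7], degree = 3.
Handshaking lemma: 2 * 11 = 22.
A tree on 9 vertices has 8 edges. This graph has 11 edges (3 extra). Not a tree.
Diameter (longest shortest path) = 4.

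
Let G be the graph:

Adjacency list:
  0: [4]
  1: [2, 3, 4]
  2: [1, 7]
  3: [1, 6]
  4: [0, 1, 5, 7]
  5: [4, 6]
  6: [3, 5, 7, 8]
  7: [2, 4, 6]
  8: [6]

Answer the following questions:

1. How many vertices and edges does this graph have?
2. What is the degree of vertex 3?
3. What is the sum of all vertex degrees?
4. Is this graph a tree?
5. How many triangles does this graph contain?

Count: 9 vertices, 11 edges.
Vertex 3 has neighbors [1, 6], degree = 2.
Handshaking lemma: 2 * 11 = 22.
A tree on 9 vertices has 8 edges. This graph has 11 edges (3 extra). Not a tree.
Number of triangles = 0.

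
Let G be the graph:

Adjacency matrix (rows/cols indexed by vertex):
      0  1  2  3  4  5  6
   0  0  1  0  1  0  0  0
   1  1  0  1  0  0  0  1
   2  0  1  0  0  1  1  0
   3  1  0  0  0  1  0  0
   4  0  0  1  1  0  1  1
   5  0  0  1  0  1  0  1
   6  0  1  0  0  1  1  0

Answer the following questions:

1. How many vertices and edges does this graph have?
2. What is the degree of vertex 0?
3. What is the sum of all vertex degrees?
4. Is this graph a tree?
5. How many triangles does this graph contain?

Count: 7 vertices, 10 edges.
Vertex 0 has neighbors [1, 3], degree = 2.
Handshaking lemma: 2 * 10 = 20.
A tree on 7 vertices has 6 edges. This graph has 10 edges (4 extra). Not a tree.
Number of triangles = 2.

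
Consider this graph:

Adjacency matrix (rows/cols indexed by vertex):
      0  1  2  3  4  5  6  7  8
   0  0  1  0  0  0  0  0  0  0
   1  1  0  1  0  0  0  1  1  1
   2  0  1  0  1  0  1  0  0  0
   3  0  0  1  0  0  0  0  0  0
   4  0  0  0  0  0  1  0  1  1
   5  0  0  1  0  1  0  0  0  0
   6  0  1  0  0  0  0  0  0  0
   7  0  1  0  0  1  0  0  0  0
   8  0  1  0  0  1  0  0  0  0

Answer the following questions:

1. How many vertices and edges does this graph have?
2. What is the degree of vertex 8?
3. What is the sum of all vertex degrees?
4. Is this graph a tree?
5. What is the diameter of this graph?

Count: 9 vertices, 10 edges.
Vertex 8 has neighbors [1, 4], degree = 2.
Handshaking lemma: 2 * 10 = 20.
A tree on 9 vertices has 8 edges. This graph has 10 edges (2 extra). Not a tree.
Diameter (longest shortest path) = 3.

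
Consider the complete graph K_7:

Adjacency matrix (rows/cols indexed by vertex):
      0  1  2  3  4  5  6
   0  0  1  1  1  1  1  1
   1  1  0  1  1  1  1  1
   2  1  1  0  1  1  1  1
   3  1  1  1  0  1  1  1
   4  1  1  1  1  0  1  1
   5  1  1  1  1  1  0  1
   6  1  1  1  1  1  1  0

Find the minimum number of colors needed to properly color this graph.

In K_7, every vertex is adjacent to every other vertex.
Each vertex needs a unique color.
Chromatic number = 7.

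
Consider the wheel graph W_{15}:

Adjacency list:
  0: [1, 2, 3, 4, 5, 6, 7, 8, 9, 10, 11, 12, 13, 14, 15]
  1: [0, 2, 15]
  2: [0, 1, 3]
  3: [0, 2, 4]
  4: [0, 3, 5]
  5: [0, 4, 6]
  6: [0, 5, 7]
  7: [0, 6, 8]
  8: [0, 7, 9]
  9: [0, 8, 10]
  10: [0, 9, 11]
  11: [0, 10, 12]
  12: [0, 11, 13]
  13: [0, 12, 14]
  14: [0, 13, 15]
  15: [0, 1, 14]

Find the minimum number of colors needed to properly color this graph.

W_{15} = C_{15} plus a hub adjacent to every cycle vertex.
The outer cycle needs 3 colors (odd cycle); the hub is adjacent to all of them so needs a fresh color.
Chromatic number = 3 + 1 = 4.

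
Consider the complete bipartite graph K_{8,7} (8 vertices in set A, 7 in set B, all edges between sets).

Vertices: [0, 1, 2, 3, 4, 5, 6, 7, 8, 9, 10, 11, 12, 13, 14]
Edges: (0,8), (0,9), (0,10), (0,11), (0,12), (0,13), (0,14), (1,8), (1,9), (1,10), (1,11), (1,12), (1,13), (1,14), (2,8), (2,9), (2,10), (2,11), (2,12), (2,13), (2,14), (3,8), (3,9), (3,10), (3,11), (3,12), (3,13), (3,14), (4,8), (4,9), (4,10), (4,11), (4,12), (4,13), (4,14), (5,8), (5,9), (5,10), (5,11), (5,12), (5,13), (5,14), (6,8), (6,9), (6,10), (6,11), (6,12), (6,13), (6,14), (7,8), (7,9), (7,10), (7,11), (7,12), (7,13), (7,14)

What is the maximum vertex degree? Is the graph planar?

Set-A vertices have degree 7; set-B vertices have degree 8. Maximum degree = max(8,7) = 8.
K_{8,7} contains K_{3,3} as a subgraph (since both sides have >= 3 vertices); by Kuratowski's theorem it is not planar.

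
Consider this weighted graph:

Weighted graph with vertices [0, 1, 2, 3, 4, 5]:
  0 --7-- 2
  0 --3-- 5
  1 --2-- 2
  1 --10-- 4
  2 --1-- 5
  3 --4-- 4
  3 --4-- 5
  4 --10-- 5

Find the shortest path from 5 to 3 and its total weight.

Using Dijkstra's algorithm from vertex 5:
Shortest path: 5 -> 3
Total weight: 4 = 4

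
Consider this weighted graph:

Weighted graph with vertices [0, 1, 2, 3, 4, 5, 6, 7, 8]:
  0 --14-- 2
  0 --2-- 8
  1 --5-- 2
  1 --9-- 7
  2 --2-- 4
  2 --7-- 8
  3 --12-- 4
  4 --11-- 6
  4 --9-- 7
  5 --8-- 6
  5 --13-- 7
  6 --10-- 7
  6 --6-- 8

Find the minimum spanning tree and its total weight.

Applying Kruskal's algorithm (sort edges by weight, add if no cycle):
  Add (0,8) w=2
  Add (2,4) w=2
  Add (1,2) w=5
  Add (6,8) w=6
  Add (2,8) w=7
  Add (5,6) w=8
  Add (1,7) w=9
  Skip (4,7) w=9 (creates cycle)
  Skip (6,7) w=10 (creates cycle)
  Skip (4,6) w=11 (creates cycle)
  Add (3,4) w=12
  Skip (5,7) w=13 (creates cycle)
  Skip (0,2) w=14 (creates cycle)
MST weight = 51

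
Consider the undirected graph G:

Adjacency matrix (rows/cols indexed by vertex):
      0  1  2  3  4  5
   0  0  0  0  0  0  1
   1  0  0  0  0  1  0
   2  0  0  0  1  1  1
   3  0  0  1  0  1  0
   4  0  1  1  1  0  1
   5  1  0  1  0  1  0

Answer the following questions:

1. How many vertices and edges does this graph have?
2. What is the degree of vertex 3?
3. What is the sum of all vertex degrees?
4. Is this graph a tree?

Count: 6 vertices, 7 edges.
Vertex 3 has neighbors [2, 4], degree = 2.
Handshaking lemma: 2 * 7 = 14.
A tree on 6 vertices has 5 edges. This graph has 7 edges (2 extra). Not a tree.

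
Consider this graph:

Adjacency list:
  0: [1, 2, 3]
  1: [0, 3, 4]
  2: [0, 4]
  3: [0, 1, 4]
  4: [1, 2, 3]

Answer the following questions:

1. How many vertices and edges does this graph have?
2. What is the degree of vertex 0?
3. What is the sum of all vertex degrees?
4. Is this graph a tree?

Count: 5 vertices, 7 edges.
Vertex 0 has neighbors [1, 2, 3], degree = 3.
Handshaking lemma: 2 * 7 = 14.
A tree on 5 vertices has 4 edges. This graph has 7 edges (3 extra). Not a tree.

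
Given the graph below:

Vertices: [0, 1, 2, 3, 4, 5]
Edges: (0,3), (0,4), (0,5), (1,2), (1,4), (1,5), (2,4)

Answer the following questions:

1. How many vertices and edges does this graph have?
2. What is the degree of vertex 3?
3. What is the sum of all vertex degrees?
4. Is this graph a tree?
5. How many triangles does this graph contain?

Count: 6 vertices, 7 edges.
Vertex 3 has neighbors [0], degree = 1.
Handshaking lemma: 2 * 7 = 14.
A tree on 6 vertices has 5 edges. This graph has 7 edges (2 extra). Not a tree.
Number of triangles = 1.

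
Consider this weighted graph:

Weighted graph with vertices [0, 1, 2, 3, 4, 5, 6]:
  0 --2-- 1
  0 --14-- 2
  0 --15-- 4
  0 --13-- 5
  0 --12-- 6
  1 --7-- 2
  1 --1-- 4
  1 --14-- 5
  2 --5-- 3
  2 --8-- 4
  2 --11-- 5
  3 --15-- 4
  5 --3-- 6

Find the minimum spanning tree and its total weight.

Applying Kruskal's algorithm (sort edges by weight, add if no cycle):
  Add (1,4) w=1
  Add (0,1) w=2
  Add (5,6) w=3
  Add (2,3) w=5
  Add (1,2) w=7
  Skip (2,4) w=8 (creates cycle)
  Add (2,5) w=11
  Skip (0,6) w=12 (creates cycle)
  Skip (0,5) w=13 (creates cycle)
  Skip (0,2) w=14 (creates cycle)
  Skip (1,5) w=14 (creates cycle)
  Skip (0,4) w=15 (creates cycle)
  Skip (3,4) w=15 (creates cycle)
MST weight = 29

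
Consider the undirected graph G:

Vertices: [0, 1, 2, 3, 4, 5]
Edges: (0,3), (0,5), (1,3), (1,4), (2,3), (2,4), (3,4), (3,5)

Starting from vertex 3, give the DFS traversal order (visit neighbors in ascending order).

DFS from vertex 3 (neighbors processed in ascending order):
Visit order: 3, 0, 5, 1, 4, 2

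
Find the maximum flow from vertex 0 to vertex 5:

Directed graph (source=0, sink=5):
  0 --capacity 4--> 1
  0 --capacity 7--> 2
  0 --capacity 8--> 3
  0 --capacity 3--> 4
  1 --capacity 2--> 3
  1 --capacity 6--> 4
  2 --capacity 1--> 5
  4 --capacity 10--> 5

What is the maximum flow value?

Computing max flow:
  Flow on (0->1): 4/4
  Flow on (0->2): 1/7
  Flow on (0->4): 3/3
  Flow on (1->4): 4/6
  Flow on (2->5): 1/1
  Flow on (4->5): 7/10
Maximum flow = 8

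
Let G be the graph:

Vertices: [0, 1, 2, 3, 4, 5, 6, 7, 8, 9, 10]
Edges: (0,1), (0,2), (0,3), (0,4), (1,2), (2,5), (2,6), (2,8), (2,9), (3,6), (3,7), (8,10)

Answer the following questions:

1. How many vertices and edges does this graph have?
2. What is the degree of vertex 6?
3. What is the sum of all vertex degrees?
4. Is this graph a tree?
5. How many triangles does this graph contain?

Count: 11 vertices, 12 edges.
Vertex 6 has neighbors [2, 3], degree = 2.
Handshaking lemma: 2 * 12 = 24.
A tree on 11 vertices has 10 edges. This graph has 12 edges (2 extra). Not a tree.
Number of triangles = 1.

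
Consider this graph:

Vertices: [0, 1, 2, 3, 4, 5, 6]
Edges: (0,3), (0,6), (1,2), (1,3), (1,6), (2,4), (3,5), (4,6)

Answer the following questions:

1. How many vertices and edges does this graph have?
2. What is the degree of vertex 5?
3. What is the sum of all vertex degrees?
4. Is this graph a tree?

Count: 7 vertices, 8 edges.
Vertex 5 has neighbors [3], degree = 1.
Handshaking lemma: 2 * 8 = 16.
A tree on 7 vertices has 6 edges. This graph has 8 edges (2 extra). Not a tree.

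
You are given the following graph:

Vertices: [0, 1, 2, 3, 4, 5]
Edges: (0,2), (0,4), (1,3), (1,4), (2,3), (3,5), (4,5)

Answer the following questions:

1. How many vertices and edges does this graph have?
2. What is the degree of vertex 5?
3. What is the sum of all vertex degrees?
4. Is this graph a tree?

Count: 6 vertices, 7 edges.
Vertex 5 has neighbors [3, 4], degree = 2.
Handshaking lemma: 2 * 7 = 14.
A tree on 6 vertices has 5 edges. This graph has 7 edges (2 extra). Not a tree.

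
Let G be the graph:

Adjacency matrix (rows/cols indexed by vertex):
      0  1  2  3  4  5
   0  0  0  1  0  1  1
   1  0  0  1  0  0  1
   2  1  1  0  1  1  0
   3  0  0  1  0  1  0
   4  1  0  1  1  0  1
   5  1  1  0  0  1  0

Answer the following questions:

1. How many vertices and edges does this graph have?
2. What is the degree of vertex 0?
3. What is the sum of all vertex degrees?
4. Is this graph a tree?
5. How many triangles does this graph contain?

Count: 6 vertices, 9 edges.
Vertex 0 has neighbors [2, 4, 5], degree = 3.
Handshaking lemma: 2 * 9 = 18.
A tree on 6 vertices has 5 edges. This graph has 9 edges (4 extra). Not a tree.
Number of triangles = 3.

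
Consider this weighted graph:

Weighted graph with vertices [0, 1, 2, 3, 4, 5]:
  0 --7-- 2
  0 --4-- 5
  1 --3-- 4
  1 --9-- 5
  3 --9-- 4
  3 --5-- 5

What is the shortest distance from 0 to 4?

Using Dijkstra's algorithm from vertex 0:
Shortest path: 0 -> 5 -> 1 -> 4
Total weight: 4 + 9 + 3 = 16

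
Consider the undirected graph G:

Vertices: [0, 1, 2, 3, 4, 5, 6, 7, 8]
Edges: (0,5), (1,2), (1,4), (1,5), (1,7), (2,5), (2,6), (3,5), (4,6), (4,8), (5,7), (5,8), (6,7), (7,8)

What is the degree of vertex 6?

Vertex 6 has neighbors [2, 4, 7], so deg(6) = 3.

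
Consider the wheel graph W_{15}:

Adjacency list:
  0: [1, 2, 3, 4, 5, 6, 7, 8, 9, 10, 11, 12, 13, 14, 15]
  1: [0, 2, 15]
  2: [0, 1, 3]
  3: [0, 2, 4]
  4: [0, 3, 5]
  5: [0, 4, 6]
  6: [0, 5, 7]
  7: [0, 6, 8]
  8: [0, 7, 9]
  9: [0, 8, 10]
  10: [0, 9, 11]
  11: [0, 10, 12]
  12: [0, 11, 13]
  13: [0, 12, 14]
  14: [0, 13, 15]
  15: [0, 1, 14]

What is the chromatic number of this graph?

W_{15} = C_{15} plus a hub adjacent to every cycle vertex.
The outer cycle needs 3 colors (odd cycle); the hub is adjacent to all of them so needs a fresh color.
Chromatic number = 3 + 1 = 4.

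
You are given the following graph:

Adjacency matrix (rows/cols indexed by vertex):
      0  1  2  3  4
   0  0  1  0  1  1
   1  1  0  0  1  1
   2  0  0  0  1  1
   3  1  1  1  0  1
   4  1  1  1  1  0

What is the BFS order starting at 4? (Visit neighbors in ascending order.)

BFS from vertex 4 (neighbors processed in ascending order):
Visit order: 4, 0, 1, 2, 3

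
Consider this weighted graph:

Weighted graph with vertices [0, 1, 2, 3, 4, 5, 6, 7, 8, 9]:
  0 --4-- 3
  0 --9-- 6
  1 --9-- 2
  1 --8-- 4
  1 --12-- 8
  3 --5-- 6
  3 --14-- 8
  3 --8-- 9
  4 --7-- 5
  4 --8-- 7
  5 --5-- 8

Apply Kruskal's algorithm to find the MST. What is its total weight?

Applying Kruskal's algorithm (sort edges by weight, add if no cycle):
  Add (0,3) w=4
  Add (3,6) w=5
  Add (5,8) w=5
  Add (4,5) w=7
  Add (1,4) w=8
  Add (3,9) w=8
  Add (4,7) w=8
  Skip (0,6) w=9 (creates cycle)
  Add (1,2) w=9
  Skip (1,8) w=12 (creates cycle)
  Add (3,8) w=14
MST weight = 68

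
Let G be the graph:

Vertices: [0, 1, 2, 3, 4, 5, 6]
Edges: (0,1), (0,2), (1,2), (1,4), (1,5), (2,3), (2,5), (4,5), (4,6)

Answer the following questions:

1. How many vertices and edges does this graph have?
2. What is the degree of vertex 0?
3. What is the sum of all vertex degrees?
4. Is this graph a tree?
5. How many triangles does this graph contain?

Count: 7 vertices, 9 edges.
Vertex 0 has neighbors [1, 2], degree = 2.
Handshaking lemma: 2 * 9 = 18.
A tree on 7 vertices has 6 edges. This graph has 9 edges (3 extra). Not a tree.
Number of triangles = 3.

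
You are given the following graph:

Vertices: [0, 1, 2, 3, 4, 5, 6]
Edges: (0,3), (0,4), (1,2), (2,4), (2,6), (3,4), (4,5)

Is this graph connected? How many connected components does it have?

Checking connectivity: the graph has 1 connected component(s).
All vertices are reachable from each other. The graph IS connected.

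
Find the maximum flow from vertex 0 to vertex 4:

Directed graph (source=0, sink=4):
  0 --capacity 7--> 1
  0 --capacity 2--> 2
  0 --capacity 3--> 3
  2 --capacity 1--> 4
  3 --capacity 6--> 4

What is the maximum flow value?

Computing max flow:
  Flow on (0->2): 1/2
  Flow on (0->3): 3/3
  Flow on (2->4): 1/1
  Flow on (3->4): 3/6
Maximum flow = 4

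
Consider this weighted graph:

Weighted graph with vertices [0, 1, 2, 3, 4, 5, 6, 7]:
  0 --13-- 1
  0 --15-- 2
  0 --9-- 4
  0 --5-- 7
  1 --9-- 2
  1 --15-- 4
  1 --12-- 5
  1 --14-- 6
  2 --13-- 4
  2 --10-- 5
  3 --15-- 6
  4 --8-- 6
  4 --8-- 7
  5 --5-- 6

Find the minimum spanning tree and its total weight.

Applying Kruskal's algorithm (sort edges by weight, add if no cycle):
  Add (0,7) w=5
  Add (5,6) w=5
  Add (4,6) w=8
  Add (4,7) w=8
  Skip (0,4) w=9 (creates cycle)
  Add (1,2) w=9
  Add (2,5) w=10
  Skip (1,5) w=12 (creates cycle)
  Skip (0,1) w=13 (creates cycle)
  Skip (2,4) w=13 (creates cycle)
  Skip (1,6) w=14 (creates cycle)
  Skip (0,2) w=15 (creates cycle)
  Skip (1,4) w=15 (creates cycle)
  Add (3,6) w=15
MST weight = 60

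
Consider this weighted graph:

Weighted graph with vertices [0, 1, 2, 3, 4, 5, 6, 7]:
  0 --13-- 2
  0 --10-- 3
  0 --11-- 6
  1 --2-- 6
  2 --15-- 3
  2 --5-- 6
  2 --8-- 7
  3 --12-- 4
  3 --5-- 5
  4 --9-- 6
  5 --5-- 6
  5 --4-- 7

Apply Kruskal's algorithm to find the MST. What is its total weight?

Applying Kruskal's algorithm (sort edges by weight, add if no cycle):
  Add (1,6) w=2
  Add (5,7) w=4
  Add (2,6) w=5
  Add (3,5) w=5
  Add (5,6) w=5
  Skip (2,7) w=8 (creates cycle)
  Add (4,6) w=9
  Add (0,3) w=10
  Skip (0,6) w=11 (creates cycle)
  Skip (3,4) w=12 (creates cycle)
  Skip (0,2) w=13 (creates cycle)
  Skip (2,3) w=15 (creates cycle)
MST weight = 40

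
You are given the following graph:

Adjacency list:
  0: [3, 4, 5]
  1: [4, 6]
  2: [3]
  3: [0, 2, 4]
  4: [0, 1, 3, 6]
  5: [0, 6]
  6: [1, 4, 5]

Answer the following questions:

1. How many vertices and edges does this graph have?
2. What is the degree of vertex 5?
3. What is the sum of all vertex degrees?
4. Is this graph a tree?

Count: 7 vertices, 9 edges.
Vertex 5 has neighbors [0, 6], degree = 2.
Handshaking lemma: 2 * 9 = 18.
A tree on 7 vertices has 6 edges. This graph has 9 edges (3 extra). Not a tree.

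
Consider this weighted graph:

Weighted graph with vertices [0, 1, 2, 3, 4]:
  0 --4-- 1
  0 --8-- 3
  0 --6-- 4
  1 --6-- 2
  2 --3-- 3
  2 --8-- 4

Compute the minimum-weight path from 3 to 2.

Using Dijkstra's algorithm from vertex 3:
Shortest path: 3 -> 2
Total weight: 3 = 3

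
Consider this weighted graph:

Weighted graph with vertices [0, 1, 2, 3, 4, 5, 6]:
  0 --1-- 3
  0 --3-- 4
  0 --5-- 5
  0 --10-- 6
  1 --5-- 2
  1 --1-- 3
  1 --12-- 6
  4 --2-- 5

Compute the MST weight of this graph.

Applying Kruskal's algorithm (sort edges by weight, add if no cycle):
  Add (0,3) w=1
  Add (1,3) w=1
  Add (4,5) w=2
  Add (0,4) w=3
  Skip (0,5) w=5 (creates cycle)
  Add (1,2) w=5
  Add (0,6) w=10
  Skip (1,6) w=12 (creates cycle)
MST weight = 22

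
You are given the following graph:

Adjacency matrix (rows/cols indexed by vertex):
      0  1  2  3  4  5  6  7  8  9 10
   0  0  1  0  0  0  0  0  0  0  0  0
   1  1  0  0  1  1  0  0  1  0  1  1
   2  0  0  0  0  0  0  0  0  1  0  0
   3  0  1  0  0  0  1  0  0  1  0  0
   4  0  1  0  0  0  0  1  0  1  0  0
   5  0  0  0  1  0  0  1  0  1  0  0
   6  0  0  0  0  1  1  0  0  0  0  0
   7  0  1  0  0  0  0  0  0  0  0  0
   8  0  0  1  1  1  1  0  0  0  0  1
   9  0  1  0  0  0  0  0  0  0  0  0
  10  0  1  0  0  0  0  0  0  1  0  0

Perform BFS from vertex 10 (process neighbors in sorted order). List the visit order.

BFS from vertex 10 (neighbors processed in ascending order):
Visit order: 10, 1, 8, 0, 3, 4, 7, 9, 2, 5, 6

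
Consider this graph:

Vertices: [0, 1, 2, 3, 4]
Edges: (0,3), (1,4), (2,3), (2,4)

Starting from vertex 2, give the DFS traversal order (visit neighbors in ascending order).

DFS from vertex 2 (neighbors processed in ascending order):
Visit order: 2, 3, 0, 4, 1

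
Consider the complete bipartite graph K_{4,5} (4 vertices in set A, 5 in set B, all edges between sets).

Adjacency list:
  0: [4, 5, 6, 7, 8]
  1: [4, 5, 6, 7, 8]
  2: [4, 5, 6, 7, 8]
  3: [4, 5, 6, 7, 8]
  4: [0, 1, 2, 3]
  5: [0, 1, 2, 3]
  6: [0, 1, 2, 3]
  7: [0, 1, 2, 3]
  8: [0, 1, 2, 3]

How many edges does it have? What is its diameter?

K_{4,5} has 4 * 5 = 20 edges.
Any vertex reaches any opposite-side vertex in 1 step; same-side vertices reach in 2 steps via any opposite-side vertex.
Diameter = 2.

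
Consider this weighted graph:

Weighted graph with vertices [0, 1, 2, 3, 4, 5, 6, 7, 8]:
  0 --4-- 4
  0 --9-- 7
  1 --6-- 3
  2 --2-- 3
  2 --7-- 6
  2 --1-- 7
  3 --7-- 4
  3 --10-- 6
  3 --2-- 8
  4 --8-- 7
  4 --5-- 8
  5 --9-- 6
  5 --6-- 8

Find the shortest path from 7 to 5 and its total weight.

Using Dijkstra's algorithm from vertex 7:
Shortest path: 7 -> 2 -> 3 -> 8 -> 5
Total weight: 1 + 2 + 2 + 6 = 11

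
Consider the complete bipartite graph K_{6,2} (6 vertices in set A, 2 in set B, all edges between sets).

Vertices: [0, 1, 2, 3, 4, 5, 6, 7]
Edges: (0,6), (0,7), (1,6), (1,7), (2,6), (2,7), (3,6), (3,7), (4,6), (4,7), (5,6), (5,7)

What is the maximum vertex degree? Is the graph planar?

Set-A vertices have degree 2; set-B vertices have degree 6. Maximum degree = max(6,2) = 6.
min(6,2) <= 2, so K_{6,2} avoids a K_{3,3} subdivision and is planar.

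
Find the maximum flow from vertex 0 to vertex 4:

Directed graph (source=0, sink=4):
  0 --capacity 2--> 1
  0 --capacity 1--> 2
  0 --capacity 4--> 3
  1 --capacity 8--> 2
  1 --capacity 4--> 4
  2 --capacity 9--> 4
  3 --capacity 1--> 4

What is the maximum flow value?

Computing max flow:
  Flow on (0->1): 2/2
  Flow on (0->2): 1/1
  Flow on (0->3): 1/4
  Flow on (1->4): 2/4
  Flow on (2->4): 1/9
  Flow on (3->4): 1/1
Maximum flow = 4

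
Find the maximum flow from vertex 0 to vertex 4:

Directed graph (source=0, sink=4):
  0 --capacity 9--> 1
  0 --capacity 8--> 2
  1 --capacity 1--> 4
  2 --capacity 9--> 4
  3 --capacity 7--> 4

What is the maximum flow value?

Computing max flow:
  Flow on (0->1): 1/9
  Flow on (0->2): 8/8
  Flow on (1->4): 1/1
  Flow on (2->4): 8/9
Maximum flow = 9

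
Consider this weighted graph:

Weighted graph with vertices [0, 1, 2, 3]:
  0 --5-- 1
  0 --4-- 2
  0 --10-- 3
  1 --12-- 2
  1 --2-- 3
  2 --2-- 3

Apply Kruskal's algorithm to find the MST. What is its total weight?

Applying Kruskal's algorithm (sort edges by weight, add if no cycle):
  Add (1,3) w=2
  Add (2,3) w=2
  Add (0,2) w=4
  Skip (0,1) w=5 (creates cycle)
  Skip (0,3) w=10 (creates cycle)
  Skip (1,2) w=12 (creates cycle)
MST weight = 8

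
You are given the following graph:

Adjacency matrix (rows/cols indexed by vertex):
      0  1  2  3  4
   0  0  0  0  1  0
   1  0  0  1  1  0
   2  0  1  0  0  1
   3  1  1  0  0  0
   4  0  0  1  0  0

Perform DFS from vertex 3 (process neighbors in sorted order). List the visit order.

DFS from vertex 3 (neighbors processed in ascending order):
Visit order: 3, 0, 1, 2, 4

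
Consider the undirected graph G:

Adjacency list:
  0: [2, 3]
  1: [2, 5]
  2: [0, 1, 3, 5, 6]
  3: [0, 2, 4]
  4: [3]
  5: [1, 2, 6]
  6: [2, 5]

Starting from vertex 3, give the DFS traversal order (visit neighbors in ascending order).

DFS from vertex 3 (neighbors processed in ascending order):
Visit order: 3, 0, 2, 1, 5, 6, 4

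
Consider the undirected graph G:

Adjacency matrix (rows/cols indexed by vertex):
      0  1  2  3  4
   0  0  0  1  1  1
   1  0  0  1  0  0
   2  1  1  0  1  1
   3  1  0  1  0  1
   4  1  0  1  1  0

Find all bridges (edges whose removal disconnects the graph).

A bridge is an edge whose removal increases the number of connected components.
Bridges found: (1,2)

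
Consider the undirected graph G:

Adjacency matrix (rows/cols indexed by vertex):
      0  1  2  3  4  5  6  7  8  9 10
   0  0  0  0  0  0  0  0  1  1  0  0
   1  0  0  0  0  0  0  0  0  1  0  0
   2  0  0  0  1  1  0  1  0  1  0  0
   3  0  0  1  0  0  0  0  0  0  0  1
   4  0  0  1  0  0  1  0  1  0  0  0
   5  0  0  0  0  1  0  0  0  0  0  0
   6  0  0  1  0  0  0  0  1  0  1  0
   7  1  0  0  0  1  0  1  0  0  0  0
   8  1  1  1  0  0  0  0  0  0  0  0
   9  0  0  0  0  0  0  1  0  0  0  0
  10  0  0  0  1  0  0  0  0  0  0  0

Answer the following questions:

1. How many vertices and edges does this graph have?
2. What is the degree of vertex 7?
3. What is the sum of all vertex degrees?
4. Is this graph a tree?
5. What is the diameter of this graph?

Count: 11 vertices, 12 edges.
Vertex 7 has neighbors [0, 4, 6], degree = 3.
Handshaking lemma: 2 * 12 = 24.
A tree on 11 vertices has 10 edges. This graph has 12 edges (2 extra). Not a tree.
Diameter (longest shortest path) = 4.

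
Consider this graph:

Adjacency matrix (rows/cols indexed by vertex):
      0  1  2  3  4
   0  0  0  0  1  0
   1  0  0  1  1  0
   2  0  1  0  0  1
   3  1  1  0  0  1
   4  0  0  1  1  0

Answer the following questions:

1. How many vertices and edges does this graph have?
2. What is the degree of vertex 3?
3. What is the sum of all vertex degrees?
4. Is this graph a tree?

Count: 5 vertices, 5 edges.
Vertex 3 has neighbors [0, 1, 4], degree = 3.
Handshaking lemma: 2 * 5 = 10.
A tree on 5 vertices has 4 edges. This graph has 5 edges (1 extra). Not a tree.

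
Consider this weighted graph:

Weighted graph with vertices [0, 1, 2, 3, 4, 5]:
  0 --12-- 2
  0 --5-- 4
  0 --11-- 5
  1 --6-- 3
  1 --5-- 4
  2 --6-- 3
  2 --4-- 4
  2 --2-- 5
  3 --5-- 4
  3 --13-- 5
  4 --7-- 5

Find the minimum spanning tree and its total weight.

Applying Kruskal's algorithm (sort edges by weight, add if no cycle):
  Add (2,5) w=2
  Add (2,4) w=4
  Add (0,4) w=5
  Add (1,4) w=5
  Add (3,4) w=5
  Skip (1,3) w=6 (creates cycle)
  Skip (2,3) w=6 (creates cycle)
  Skip (4,5) w=7 (creates cycle)
  Skip (0,5) w=11 (creates cycle)
  Skip (0,2) w=12 (creates cycle)
  Skip (3,5) w=13 (creates cycle)
MST weight = 21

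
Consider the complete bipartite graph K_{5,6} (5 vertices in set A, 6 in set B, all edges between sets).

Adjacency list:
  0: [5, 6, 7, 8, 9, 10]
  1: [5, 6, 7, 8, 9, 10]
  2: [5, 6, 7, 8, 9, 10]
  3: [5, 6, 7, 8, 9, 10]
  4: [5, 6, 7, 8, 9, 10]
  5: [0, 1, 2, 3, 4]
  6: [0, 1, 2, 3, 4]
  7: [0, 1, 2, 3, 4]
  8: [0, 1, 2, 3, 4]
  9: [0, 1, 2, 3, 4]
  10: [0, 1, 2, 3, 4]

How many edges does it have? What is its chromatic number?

K_{5,6} has 5 * 6 = 30 edges.
Bipartite graphs have chromatic number 2 (color each partition differently).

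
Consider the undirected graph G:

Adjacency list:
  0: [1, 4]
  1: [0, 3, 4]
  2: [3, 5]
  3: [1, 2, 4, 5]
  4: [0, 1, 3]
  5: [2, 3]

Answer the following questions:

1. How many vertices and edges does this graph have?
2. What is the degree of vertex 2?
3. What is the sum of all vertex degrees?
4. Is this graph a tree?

Count: 6 vertices, 8 edges.
Vertex 2 has neighbors [3, 5], degree = 2.
Handshaking lemma: 2 * 8 = 16.
A tree on 6 vertices has 5 edges. This graph has 8 edges (3 extra). Not a tree.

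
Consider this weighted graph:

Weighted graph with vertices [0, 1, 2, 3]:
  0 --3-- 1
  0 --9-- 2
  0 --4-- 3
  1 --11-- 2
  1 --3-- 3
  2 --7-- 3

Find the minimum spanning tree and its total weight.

Applying Kruskal's algorithm (sort edges by weight, add if no cycle):
  Add (0,1) w=3
  Add (1,3) w=3
  Skip (0,3) w=4 (creates cycle)
  Add (2,3) w=7
  Skip (0,2) w=9 (creates cycle)
  Skip (1,2) w=11 (creates cycle)
MST weight = 13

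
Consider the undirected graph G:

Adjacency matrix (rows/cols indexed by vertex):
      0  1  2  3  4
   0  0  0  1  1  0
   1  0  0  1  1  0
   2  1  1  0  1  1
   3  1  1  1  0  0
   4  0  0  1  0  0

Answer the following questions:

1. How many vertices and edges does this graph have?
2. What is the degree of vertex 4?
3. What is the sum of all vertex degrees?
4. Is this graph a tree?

Count: 5 vertices, 6 edges.
Vertex 4 has neighbors [2], degree = 1.
Handshaking lemma: 2 * 6 = 12.
A tree on 5 vertices has 4 edges. This graph has 6 edges (2 extra). Not a tree.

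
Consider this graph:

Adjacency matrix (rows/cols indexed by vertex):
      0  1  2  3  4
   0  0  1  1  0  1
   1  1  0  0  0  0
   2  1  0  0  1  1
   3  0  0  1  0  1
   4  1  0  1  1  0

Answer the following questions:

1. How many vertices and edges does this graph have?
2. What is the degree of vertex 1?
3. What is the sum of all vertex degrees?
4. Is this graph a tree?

Count: 5 vertices, 6 edges.
Vertex 1 has neighbors [0], degree = 1.
Handshaking lemma: 2 * 6 = 12.
A tree on 5 vertices has 4 edges. This graph has 6 edges (2 extra). Not a tree.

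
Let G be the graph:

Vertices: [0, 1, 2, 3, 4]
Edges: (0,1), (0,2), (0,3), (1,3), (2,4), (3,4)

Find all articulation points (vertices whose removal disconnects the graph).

No articulation points. The graph is biconnected.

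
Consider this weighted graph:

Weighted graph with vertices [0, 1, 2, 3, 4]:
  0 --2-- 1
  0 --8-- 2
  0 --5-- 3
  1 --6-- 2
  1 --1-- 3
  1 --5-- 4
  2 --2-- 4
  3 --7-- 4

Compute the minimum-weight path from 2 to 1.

Using Dijkstra's algorithm from vertex 2:
Shortest path: 2 -> 1
Total weight: 6 = 6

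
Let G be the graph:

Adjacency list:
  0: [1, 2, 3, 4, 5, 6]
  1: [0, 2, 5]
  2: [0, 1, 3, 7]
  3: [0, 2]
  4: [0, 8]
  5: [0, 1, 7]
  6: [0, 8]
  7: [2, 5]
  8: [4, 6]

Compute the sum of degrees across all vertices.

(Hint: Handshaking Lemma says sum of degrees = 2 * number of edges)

Count edges: 13 edges.
By Handshaking Lemma: sum of degrees = 2 * 13 = 26.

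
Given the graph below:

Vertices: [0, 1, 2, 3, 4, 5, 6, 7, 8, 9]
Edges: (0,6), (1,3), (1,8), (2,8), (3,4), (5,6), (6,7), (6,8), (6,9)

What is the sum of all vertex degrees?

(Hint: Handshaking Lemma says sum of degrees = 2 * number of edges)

Count edges: 9 edges.
By Handshaking Lemma: sum of degrees = 2 * 9 = 18.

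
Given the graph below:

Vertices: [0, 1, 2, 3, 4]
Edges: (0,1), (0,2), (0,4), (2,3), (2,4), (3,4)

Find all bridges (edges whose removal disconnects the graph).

A bridge is an edge whose removal increases the number of connected components.
Bridges found: (0,1)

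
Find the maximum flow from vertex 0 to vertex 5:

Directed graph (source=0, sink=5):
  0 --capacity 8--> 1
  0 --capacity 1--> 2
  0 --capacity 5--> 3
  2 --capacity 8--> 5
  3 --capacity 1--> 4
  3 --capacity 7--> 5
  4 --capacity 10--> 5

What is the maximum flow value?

Computing max flow:
  Flow on (0->2): 1/1
  Flow on (0->3): 5/5
  Flow on (2->5): 1/8
  Flow on (3->5): 5/7
Maximum flow = 6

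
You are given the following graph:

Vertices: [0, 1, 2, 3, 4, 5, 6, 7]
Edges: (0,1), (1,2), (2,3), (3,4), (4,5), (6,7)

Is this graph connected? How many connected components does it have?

Checking connectivity: the graph has 2 connected component(s).
Components: [[0, 1, 2, 3, 4, 5], [6, 7]]. The graph is NOT connected.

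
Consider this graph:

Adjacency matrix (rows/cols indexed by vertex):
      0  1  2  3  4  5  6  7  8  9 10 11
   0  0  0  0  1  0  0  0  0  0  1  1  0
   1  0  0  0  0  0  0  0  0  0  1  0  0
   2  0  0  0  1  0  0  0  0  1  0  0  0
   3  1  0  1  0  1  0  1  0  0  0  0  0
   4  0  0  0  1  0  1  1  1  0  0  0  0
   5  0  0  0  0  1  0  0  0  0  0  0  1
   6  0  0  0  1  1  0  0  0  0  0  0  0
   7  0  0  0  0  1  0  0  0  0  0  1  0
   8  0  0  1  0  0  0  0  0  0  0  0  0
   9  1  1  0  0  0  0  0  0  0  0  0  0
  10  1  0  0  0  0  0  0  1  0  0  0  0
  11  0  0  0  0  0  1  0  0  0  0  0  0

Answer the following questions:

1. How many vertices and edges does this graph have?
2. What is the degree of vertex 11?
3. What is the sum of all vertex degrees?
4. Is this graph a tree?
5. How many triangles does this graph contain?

Count: 12 vertices, 13 edges.
Vertex 11 has neighbors [5], degree = 1.
Handshaking lemma: 2 * 13 = 26.
A tree on 12 vertices has 11 edges. This graph has 13 edges (2 extra). Not a tree.
Number of triangles = 1.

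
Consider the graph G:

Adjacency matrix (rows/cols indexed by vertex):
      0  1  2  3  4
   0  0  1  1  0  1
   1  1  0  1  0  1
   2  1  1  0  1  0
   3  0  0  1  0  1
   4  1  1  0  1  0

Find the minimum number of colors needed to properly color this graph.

The graph has a maximum clique of size 3 (lower bound on chromatic number).
A valid 3-coloring: {0: 0, 1: 1, 2: 2, 3: 0, 4: 2}.
Chromatic number = 3.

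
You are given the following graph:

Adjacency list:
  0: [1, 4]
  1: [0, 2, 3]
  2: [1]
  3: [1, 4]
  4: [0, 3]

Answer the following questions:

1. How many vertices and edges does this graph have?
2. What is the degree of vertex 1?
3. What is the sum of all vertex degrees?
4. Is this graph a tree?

Count: 5 vertices, 5 edges.
Vertex 1 has neighbors [0, 2, 3], degree = 3.
Handshaking lemma: 2 * 5 = 10.
A tree on 5 vertices has 4 edges. This graph has 5 edges (1 extra). Not a tree.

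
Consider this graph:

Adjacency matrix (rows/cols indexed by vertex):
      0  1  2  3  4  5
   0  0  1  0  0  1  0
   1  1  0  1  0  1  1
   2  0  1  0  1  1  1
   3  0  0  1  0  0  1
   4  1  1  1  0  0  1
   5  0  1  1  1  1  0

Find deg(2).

Vertex 2 has neighbors [1, 3, 4, 5], so deg(2) = 4.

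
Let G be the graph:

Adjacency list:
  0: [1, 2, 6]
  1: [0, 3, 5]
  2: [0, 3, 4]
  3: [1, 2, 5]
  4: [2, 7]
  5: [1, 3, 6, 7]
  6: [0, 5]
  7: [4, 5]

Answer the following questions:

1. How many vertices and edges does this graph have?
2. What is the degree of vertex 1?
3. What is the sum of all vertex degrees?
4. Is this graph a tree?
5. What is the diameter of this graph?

Count: 8 vertices, 11 edges.
Vertex 1 has neighbors [0, 3, 5], degree = 3.
Handshaking lemma: 2 * 11 = 22.
A tree on 8 vertices has 7 edges. This graph has 11 edges (4 extra). Not a tree.
Diameter (longest shortest path) = 3.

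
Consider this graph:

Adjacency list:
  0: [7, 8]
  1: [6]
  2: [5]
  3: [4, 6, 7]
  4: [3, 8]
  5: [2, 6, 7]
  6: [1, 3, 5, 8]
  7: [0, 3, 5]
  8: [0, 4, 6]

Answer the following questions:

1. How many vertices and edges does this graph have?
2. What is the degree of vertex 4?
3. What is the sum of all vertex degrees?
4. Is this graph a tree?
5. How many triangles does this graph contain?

Count: 9 vertices, 11 edges.
Vertex 4 has neighbors [3, 8], degree = 2.
Handshaking lemma: 2 * 11 = 22.
A tree on 9 vertices has 8 edges. This graph has 11 edges (3 extra). Not a tree.
Number of triangles = 0.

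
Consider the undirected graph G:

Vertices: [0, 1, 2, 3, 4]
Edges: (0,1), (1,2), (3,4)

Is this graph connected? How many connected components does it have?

Checking connectivity: the graph has 2 connected component(s).
Components: [[0, 1, 2], [3, 4]]. The graph is NOT connected.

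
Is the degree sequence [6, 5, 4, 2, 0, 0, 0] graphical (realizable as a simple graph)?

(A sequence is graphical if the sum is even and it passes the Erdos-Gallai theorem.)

Sum of degrees = 17. Sum is odd, so the sequence is NOT graphical.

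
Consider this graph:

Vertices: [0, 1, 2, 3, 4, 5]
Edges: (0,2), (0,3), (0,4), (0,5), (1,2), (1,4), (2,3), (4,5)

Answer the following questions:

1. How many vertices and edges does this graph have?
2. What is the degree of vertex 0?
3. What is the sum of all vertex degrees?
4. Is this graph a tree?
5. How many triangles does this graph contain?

Count: 6 vertices, 8 edges.
Vertex 0 has neighbors [2, 3, 4, 5], degree = 4.
Handshaking lemma: 2 * 8 = 16.
A tree on 6 vertices has 5 edges. This graph has 8 edges (3 extra). Not a tree.
Number of triangles = 2.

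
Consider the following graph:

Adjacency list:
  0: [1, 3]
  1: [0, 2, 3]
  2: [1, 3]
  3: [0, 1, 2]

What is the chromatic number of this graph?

The graph has a maximum clique of size 3 (lower bound on chromatic number).
A valid 3-coloring: {0: 2, 1: 0, 2: 2, 3: 1}.
Chromatic number = 3.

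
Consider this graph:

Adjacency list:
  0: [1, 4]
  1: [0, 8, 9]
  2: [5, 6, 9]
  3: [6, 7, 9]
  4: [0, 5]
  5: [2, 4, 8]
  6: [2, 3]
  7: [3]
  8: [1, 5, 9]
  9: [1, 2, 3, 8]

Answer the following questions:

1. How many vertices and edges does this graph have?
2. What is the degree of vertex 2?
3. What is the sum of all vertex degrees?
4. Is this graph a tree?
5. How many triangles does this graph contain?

Count: 10 vertices, 13 edges.
Vertex 2 has neighbors [5, 6, 9], degree = 3.
Handshaking lemma: 2 * 13 = 26.
A tree on 10 vertices has 9 edges. This graph has 13 edges (4 extra). Not a tree.
Number of triangles = 1.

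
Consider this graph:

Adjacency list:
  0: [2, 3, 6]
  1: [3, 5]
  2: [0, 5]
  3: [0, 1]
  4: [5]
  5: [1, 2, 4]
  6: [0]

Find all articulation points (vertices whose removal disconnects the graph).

An articulation point is a vertex whose removal disconnects the graph.
Articulation points: [0, 5]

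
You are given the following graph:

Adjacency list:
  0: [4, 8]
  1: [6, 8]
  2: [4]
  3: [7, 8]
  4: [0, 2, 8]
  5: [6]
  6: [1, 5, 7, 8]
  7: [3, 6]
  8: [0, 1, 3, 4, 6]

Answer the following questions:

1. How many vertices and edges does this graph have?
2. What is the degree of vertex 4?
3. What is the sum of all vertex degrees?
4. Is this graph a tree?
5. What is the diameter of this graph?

Count: 9 vertices, 11 edges.
Vertex 4 has neighbors [0, 2, 8], degree = 3.
Handshaking lemma: 2 * 11 = 22.
A tree on 9 vertices has 8 edges. This graph has 11 edges (3 extra). Not a tree.
Diameter (longest shortest path) = 4.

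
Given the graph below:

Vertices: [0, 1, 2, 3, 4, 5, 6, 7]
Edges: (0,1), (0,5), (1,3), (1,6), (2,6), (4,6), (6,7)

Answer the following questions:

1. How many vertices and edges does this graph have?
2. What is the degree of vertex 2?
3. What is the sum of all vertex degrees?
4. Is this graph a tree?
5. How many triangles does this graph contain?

Count: 8 vertices, 7 edges.
Vertex 2 has neighbors [6], degree = 1.
Handshaking lemma: 2 * 7 = 14.
A graph is a tree iff it is connected and has exactly n-1 edges. This graph is connected (all 8 vertices in one component) and has 8-1 = 7 edges. It is a tree.
Number of triangles = 0.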